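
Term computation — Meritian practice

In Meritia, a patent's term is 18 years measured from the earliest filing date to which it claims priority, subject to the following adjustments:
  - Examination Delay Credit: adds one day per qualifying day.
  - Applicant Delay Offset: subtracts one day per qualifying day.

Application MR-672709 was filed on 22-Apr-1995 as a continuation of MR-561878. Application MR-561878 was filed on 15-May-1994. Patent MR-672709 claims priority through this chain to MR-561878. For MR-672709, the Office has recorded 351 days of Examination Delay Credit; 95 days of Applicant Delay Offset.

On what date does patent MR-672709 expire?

Earliest priority filing: 15 May 1994.
Base term: 15 May 1994 + 18 years → 15 May 2012.
Examination Delay Credit: +351 days → 1 May 2013.
Applicant Delay Offset: −95 days → 26 January 2013.

January 26, 2013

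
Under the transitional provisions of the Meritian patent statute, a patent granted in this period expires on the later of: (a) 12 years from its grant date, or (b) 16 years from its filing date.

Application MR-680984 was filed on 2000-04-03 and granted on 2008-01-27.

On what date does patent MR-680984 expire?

(a) grant + 12 years → 27 January 2020.
(b) filing + 16 years → 3 April 2016.
Later of the two: 27 January 2020.

January 27, 2020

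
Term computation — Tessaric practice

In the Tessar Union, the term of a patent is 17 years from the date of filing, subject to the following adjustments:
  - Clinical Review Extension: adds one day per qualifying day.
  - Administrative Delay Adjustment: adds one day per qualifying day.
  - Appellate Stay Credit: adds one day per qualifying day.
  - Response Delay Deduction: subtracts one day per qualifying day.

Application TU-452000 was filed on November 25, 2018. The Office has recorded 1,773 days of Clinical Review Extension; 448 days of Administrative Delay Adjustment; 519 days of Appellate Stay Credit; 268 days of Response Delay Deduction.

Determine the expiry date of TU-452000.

Base term: filing date + 17 years → 25 November 2035.
Clinical Review Extension: +1773 days → 2 October 2040.
Administrative Delay Adjustment: +448 days → 24 December 2041.
Appellate Stay Credit: +519 days → 27 May 2043.
Response Delay Deduction: −268 days → 1 September 2042.

2042-09-01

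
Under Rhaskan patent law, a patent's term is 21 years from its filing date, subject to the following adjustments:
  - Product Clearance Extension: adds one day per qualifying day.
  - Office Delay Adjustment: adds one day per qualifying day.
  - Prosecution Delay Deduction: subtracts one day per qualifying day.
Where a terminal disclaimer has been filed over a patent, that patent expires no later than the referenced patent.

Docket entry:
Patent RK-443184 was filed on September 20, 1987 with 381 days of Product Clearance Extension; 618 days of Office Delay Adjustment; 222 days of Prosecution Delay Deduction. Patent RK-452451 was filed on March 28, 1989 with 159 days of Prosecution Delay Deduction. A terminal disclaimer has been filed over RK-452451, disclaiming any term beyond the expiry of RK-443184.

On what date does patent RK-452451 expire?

Natural term of RK-452451:
  Base: filing + 21 years → 28 March 2010.
  Prosecution Delay Deduction: −159 days → 20 October 2009.
Expiry of referenced patent RK-443184:
  Base: filing + 21 years → 20 September 2008.
  Product Clearance Extension: +381 days → 6 October 2009.
  Office Delay Adjustment: +618 days → 16 June 2011.
  Prosecution Delay Deduction: −222 days → 6 November 2010.
Terminal disclaimer: RK-452451 expires on the earlier of 20 October 2009 and 6 November 2010.

2009-10-20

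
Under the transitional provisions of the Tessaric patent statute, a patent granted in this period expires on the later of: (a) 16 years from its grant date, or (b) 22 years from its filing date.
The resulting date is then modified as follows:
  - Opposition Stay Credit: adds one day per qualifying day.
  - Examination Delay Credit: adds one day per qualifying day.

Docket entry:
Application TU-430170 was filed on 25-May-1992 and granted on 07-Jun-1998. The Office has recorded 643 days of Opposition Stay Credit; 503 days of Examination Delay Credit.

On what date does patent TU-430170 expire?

(a) grant + 16 years → 7 June 2014.
(b) filing + 22 years → 25 May 2014.
Later of the two: 7 June 2014.
Opposition Stay Credit: +643 days → 11 March 2016.
Examination Delay Credit: +503 days → 27 July 2017.

2017-07-27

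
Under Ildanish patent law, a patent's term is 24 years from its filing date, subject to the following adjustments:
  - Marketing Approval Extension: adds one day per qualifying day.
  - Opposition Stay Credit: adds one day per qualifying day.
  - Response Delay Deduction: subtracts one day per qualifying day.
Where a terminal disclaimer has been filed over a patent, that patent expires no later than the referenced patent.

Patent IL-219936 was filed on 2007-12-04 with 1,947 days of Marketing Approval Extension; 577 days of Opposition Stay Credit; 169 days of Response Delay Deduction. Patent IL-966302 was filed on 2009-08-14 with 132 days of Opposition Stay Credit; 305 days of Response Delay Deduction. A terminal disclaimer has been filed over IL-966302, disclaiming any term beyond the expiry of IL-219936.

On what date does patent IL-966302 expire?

February 22, 2033

Natural term of IL-966302:
  Base: filing + 24 years → 14 August 2033.
  Opposition Stay Credit: +132 days → 24 December 2033.
  Response Delay Deduction: −305 days → 22 February 2033.
Expiry of referenced patent IL-219936:
  Base: filing + 24 years → 4 December 2031.
  Marketing Approval Extension: +1947 days → 3 April 2037.
  Opposition Stay Credit: +577 days → 1 November 2038.
  Response Delay Deduction: −169 days → 16 May 2038.
Terminal disclaimer: IL-966302 expires on the earlier of 22 February 2033 and 16 May 2038.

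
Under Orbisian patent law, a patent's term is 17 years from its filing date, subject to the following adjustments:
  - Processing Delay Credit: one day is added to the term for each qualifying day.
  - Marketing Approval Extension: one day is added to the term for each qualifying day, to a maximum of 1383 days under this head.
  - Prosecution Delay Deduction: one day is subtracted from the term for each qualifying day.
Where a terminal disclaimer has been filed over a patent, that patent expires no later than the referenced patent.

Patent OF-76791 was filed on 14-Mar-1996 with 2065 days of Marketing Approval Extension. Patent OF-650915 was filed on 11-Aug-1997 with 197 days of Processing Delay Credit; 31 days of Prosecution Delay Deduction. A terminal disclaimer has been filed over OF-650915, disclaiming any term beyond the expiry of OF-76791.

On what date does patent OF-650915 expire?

January 24, 2015

Natural term of OF-650915:
  Base: filing + 17 years → 11 August 2014.
  Processing Delay Credit: +197 days → 24 February 2015.
  Prosecution Delay Deduction: −31 days → 24 January 2015.
Expiry of referenced patent OF-76791:
  Base: filing + 17 years → 14 March 2013.
  Marketing Approval Extension: 2065 days claimed exceeds the 1383-day cap, so +1383 days → 26 December 2016.
Terminal disclaimer: OF-650915 expires on the earlier of 24 January 2015 and 26 December 2016.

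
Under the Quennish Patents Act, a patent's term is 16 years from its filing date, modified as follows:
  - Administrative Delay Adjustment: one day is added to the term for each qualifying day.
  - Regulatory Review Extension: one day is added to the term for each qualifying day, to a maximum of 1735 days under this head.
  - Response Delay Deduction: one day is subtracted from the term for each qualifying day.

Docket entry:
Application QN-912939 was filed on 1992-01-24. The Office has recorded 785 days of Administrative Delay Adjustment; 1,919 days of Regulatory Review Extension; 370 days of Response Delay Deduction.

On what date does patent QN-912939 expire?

Base term: filing date + 16 years → 24 January 2008.
Administrative Delay Adjustment: +785 days → 19 March 2010.
Regulatory Review Extension: 1919 days claimed exceeds the 1735-day cap, so +1735 days → 18 December 2014.
Response Delay Deduction: −370 days → 13 December 2013.

2013-12-13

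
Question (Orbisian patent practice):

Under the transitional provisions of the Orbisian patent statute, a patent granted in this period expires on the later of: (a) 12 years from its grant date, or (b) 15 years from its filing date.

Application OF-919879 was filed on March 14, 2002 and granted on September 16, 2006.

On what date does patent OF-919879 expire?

(a) grant + 12 years → 16 September 2018.
(b) filing + 15 years → 14 March 2017.
Later of the two: 16 September 2018.

September 16, 2018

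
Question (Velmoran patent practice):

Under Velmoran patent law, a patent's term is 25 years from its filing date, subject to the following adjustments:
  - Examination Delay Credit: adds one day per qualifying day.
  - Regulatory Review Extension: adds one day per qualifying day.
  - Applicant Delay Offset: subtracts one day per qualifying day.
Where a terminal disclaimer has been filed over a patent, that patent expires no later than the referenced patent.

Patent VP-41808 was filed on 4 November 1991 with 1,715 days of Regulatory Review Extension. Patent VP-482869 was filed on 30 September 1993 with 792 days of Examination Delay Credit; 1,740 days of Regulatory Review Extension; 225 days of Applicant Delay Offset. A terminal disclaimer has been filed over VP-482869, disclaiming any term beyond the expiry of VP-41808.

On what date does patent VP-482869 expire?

2021-07-16

Natural term of VP-482869:
  Base: filing + 25 years → 30 September 2018.
  Examination Delay Credit: +792 days → 30 November 2020.
  Regulatory Review Extension: +1740 days → 5 September 2025.
  Applicant Delay Offset: −225 days → 23 January 2025.
Expiry of referenced patent VP-41808:
  Base: filing + 25 years → 4 November 2016.
  Regulatory Review Extension: +1715 days → 16 July 2021.
Terminal disclaimer: VP-482869 expires on the earlier of 23 January 2025 and 16 July 2021.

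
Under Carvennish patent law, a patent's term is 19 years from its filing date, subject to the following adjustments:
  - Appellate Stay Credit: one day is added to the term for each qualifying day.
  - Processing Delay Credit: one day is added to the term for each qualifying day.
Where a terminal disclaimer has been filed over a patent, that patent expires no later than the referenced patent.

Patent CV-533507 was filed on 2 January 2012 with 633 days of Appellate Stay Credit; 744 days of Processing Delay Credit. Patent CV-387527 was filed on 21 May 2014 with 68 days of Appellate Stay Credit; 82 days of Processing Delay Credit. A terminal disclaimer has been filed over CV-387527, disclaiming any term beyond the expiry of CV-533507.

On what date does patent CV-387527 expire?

October 18, 2033

Natural term of CV-387527:
  Base: filing + 19 years → 21 May 2033.
  Appellate Stay Credit: +68 days → 28 July 2033.
  Processing Delay Credit: +82 days → 18 October 2033.
Expiry of referenced patent CV-533507:
  Base: filing + 19 years → 2 January 2031.
  Appellate Stay Credit: +633 days → 26 September 2032.
  Processing Delay Credit: +744 days → 10 October 2034.
Terminal disclaimer: CV-387527 expires on the earlier of 18 October 2033 and 10 October 2034.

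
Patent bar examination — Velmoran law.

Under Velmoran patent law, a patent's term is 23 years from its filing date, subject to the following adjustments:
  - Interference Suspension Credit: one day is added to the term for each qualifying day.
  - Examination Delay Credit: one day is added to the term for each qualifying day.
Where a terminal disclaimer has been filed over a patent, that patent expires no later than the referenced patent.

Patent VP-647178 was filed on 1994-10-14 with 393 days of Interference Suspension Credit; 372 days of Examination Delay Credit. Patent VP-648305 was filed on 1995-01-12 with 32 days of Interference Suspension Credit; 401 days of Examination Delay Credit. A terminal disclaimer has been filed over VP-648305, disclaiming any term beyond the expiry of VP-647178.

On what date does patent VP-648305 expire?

2019-03-21

Natural term of VP-648305:
  Base: filing + 23 years → 12 January 2018.
  Interference Suspension Credit: +32 days → 13 February 2018.
  Examination Delay Credit: +401 days → 21 March 2019.
Expiry of referenced patent VP-647178:
  Base: filing + 23 years → 14 October 2017.
  Interference Suspension Credit: +393 days → 11 November 2018.
  Examination Delay Credit: +372 days → 18 November 2019.
Terminal disclaimer: VP-648305 expires on the earlier of 21 March 2019 and 18 November 2019.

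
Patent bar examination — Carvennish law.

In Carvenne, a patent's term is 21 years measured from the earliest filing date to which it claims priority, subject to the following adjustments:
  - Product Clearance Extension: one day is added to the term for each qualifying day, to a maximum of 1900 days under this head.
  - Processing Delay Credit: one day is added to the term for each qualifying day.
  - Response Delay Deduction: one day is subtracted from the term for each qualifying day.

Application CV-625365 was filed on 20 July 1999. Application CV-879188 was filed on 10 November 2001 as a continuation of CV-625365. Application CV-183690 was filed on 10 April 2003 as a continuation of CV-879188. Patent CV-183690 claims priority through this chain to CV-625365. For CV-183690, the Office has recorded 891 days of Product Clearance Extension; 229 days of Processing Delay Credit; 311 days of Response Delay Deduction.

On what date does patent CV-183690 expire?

2022-10-07

Earliest priority filing: 20 July 1999.
Base term: 20 July 1999 + 21 years → 20 July 2020.
Product Clearance Extension: 891 days (within the 1900-day cap) → +891 days → 28 December 2022.
Processing Delay Credit: +229 days → 14 August 2023.
Response Delay Deduction: −311 days → 7 October 2022.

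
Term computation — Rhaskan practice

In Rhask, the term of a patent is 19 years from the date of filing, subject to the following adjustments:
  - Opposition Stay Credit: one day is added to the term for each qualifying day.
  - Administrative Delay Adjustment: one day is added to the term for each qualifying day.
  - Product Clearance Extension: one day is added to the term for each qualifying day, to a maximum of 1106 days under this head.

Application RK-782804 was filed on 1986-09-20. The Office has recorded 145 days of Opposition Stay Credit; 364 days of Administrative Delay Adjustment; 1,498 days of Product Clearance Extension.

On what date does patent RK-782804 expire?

Base term: filing date + 19 years → 20 September 2005.
Opposition Stay Credit: +145 days → 12 February 2006.
Administrative Delay Adjustment: +364 days → 11 February 2007.
Product Clearance Extension: 1498 days claimed exceeds the 1106-day cap, so +1106 days → 21 February 2010.

February 21, 2010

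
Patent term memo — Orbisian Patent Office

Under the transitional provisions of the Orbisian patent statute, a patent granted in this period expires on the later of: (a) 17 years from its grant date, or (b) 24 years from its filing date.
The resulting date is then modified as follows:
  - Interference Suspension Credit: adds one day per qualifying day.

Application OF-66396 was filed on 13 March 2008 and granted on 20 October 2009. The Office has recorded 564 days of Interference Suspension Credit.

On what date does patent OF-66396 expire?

September 28, 2033

(a) grant + 17 years → 20 October 2026.
(b) filing + 24 years → 13 March 2032.
Later of the two: 13 March 2032.
Interference Suspension Credit: +564 days → 28 September 2033.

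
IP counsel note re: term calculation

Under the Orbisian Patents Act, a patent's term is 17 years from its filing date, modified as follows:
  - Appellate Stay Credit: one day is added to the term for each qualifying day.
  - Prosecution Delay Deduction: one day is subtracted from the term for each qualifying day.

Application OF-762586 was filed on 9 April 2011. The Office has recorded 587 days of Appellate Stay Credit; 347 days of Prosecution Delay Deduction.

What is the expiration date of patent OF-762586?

Base term: filing date + 17 years → 9 April 2028.
Appellate Stay Credit: +587 days → 17 November 2029.
Prosecution Delay Deduction: −347 days → 5 December 2028.

December 5, 2028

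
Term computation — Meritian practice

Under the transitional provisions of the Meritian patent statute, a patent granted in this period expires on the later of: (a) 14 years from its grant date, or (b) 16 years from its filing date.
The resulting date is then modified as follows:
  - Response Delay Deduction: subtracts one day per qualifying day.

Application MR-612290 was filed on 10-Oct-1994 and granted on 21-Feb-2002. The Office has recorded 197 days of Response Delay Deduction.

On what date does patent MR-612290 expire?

(a) grant + 14 years → 21 February 2016.
(b) filing + 16 years → 10 October 2010.
Later of the two: 21 February 2016.
Response Delay Deduction: −197 days → 8 August 2015.

2015-08-08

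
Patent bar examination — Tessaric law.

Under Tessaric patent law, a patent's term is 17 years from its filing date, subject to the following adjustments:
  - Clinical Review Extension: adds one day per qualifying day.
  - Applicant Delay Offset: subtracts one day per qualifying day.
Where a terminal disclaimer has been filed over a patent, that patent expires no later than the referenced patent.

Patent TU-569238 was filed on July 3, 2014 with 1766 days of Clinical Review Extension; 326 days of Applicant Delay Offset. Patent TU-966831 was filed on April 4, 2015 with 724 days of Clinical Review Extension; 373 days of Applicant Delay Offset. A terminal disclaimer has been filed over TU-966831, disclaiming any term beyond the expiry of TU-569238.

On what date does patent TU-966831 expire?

2033-03-21

Natural term of TU-966831:
  Base: filing + 17 years → 4 April 2032.
  Clinical Review Extension: +724 days → 29 March 2034.
  Applicant Delay Offset: −373 days → 21 March 2033.
Expiry of referenced patent TU-569238:
  Base: filing + 17 years → 3 July 2031.
  Clinical Review Extension: +1766 days → 3 May 2036.
  Applicant Delay Offset: −326 days → 12 June 2035.
Terminal disclaimer: TU-966831 expires on the earlier of 21 March 2033 and 12 June 2035.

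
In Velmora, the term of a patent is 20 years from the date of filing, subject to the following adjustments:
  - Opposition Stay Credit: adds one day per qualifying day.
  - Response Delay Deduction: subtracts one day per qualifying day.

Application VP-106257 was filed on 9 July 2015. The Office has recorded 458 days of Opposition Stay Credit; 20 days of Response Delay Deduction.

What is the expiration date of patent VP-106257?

Base term: filing date + 20 years → 9 July 2035.
Opposition Stay Credit: +458 days → 9 October 2036.
Response Delay Deduction: −20 days → 19 September 2036.

2036-09-19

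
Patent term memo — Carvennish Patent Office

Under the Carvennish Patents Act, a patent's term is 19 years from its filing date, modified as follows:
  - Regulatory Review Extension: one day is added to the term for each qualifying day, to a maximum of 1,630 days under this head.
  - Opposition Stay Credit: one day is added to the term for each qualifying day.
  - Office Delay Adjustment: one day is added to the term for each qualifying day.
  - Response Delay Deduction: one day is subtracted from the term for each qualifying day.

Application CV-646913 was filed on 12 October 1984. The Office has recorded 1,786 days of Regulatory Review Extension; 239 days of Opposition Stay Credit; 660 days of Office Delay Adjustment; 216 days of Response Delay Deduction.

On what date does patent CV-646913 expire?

Base term: filing date + 19 years → 12 October 2003.
Regulatory Review Extension: 1786 days claimed exceeds the 1630-day cap, so +1630 days → 29 March 2008.
Opposition Stay Credit: +239 days → 23 November 2008.
Office Delay Adjustment: +660 days → 14 September 2010.
Response Delay Deduction: −216 days → 10 February 2010.

2010-02-10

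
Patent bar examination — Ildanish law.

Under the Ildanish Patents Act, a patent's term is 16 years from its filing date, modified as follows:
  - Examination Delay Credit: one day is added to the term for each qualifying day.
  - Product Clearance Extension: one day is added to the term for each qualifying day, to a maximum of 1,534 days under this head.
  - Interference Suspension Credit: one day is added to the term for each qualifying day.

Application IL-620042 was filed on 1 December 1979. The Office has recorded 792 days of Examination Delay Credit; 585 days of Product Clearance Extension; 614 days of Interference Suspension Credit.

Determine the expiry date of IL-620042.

Base term: filing date + 16 years → 1 December 1995.
Examination Delay Credit: +792 days → 31 January 1998.
Product Clearance Extension: 585 days (within the 1534-day cap) → +585 days → 8 September 1999.
Interference Suspension Credit: +614 days → 14 May 2001.

May 14, 2001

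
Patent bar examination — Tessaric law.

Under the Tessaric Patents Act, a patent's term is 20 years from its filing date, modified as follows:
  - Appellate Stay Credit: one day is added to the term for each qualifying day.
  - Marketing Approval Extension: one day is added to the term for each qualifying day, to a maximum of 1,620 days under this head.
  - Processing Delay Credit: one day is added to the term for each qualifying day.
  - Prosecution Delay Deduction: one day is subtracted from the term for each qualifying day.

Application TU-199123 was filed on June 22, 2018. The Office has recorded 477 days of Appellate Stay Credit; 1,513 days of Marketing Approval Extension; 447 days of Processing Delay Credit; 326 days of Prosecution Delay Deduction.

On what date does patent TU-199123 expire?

Base term: filing date + 20 years → 22 June 2038.
Appellate Stay Credit: +477 days → 12 October 2039.
Marketing Approval Extension: 1513 days (within the 1620-day cap) → +1513 days → 3 December 2043.
Processing Delay Credit: +447 days → 22 February 2045.
Prosecution Delay Deduction: −326 days → 2 April 2044.

April 2, 2044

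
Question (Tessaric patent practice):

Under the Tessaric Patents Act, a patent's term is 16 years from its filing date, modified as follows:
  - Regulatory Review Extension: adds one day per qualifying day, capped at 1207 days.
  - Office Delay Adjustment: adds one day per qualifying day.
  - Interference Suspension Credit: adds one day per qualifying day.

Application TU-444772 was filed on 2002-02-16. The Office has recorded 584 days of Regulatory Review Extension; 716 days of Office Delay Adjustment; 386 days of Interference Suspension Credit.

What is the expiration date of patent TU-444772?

Base term: filing date + 16 years → 16 February 2018.
Regulatory Review Extension: 584 days (within the 1207-day cap) → +584 days → 23 September 2019.
Office Delay Adjustment: +716 days → 8 September 2021.
Interference Suspension Credit: +386 days → 29 September 2022.

September 29, 2022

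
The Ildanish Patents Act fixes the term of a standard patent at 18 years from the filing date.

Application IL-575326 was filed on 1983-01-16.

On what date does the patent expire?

January 16, 2001

Filing date + 18 years → 16 January 2001.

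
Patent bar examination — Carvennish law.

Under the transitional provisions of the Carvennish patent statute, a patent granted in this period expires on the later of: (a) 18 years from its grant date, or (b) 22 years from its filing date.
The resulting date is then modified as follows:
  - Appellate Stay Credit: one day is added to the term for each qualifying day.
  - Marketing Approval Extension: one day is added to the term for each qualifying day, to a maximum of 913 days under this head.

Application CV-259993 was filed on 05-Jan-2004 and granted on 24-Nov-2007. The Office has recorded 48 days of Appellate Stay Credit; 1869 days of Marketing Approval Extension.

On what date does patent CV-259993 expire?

(a) grant + 18 years → 24 November 2025.
(b) filing + 22 years → 5 January 2026.
Later of the two: 5 January 2026.
Appellate Stay Credit: +48 days → 22 February 2026.
Marketing Approval Extension: 1869 days claimed exceeds the 913-day cap, so +913 days → 23 August 2028.

2028-08-23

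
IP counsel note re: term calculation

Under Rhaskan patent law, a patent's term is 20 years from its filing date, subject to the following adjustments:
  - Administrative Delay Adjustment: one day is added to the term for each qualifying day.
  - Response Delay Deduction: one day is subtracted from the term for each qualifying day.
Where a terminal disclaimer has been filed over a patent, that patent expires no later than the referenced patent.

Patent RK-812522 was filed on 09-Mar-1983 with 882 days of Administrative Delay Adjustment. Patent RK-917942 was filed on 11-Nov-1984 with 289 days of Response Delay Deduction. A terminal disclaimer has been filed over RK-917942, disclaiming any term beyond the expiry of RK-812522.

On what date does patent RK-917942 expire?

January 27, 2004

Natural term of RK-917942:
  Base: filing + 20 years → 11 November 2004.
  Response Delay Deduction: −289 days → 27 January 2004.
Expiry of referenced patent RK-812522:
  Base: filing + 20 years → 9 March 2003.
  Administrative Delay Adjustment: +882 days → 7 August 2005.
Terminal disclaimer: RK-917942 expires on the earlier of 27 January 2004 and 7 August 2005.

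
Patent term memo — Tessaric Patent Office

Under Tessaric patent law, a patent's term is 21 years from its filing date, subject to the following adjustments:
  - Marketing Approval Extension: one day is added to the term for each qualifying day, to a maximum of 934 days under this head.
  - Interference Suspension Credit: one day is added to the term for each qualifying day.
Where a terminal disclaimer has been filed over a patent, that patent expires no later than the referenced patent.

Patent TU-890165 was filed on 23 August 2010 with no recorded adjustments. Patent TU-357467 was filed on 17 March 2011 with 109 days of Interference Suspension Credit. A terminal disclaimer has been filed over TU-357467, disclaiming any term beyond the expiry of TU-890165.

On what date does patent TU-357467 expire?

2031-08-23

Natural term of TU-357467:
  Base: filing + 21 years → 17 March 2032.
  Interference Suspension Credit: +109 days → 4 July 2032.
Expiry of referenced patent TU-890165:
  Base: filing + 21 years → 23 August 2031.
Terminal disclaimer: TU-357467 expires on the earlier of 4 July 2032 and 23 August 2031.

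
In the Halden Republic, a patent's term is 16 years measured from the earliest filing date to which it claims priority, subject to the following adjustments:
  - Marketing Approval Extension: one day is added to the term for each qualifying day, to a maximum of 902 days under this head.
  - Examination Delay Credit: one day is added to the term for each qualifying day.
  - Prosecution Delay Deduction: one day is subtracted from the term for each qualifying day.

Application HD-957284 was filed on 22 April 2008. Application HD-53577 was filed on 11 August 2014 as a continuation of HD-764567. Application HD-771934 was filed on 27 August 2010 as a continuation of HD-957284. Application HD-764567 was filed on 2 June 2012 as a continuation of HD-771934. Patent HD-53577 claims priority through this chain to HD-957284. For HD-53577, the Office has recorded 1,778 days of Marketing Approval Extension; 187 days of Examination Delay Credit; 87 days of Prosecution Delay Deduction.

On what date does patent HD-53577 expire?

January 19, 2027

Earliest priority filing: 22 April 2008.
Base term: 22 April 2008 + 16 years → 22 April 2024.
Marketing Approval Extension: 1778 days claimed exceeds the 902-day cap, so +902 days → 11 October 2026.
Examination Delay Credit: +187 days → 16 April 2027.
Prosecution Delay Deduction: −87 days → 19 January 2027.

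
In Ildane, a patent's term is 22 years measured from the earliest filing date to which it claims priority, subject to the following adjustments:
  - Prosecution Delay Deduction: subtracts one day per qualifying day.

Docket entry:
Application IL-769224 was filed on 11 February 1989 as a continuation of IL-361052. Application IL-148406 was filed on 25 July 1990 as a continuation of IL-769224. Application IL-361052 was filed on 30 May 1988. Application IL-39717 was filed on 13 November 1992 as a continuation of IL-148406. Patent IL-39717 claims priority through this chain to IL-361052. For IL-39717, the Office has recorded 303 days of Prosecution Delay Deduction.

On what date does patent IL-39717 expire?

Earliest priority filing: 30 May 1988.
Base term: 30 May 1988 + 22 years → 30 May 2010.
Prosecution Delay Deduction: −303 days → 31 July 2009.

July 31, 2009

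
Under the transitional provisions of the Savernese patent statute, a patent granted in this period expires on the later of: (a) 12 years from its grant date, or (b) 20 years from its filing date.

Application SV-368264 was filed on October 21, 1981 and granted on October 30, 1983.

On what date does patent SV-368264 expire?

October 21, 2001

(a) grant + 12 years → 30 October 1995.
(b) filing + 20 years → 21 October 2001.
Later of the two: 21 October 2001.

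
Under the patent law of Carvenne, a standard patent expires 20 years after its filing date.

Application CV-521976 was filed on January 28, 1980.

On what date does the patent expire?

2000-01-28

Filing date + 20 years → 28 January 2000.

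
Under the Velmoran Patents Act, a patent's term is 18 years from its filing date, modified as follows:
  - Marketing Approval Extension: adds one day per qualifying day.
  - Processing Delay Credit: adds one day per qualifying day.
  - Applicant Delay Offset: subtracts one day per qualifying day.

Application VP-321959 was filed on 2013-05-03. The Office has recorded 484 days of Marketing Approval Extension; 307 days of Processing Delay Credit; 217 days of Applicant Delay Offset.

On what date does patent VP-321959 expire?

2032-11-27

Base term: filing date + 18 years → 3 May 2031.
Marketing Approval Extension: +484 days → 29 August 2032.
Processing Delay Credit: +307 days → 2 July 2033.
Applicant Delay Offset: −217 days → 27 November 2032.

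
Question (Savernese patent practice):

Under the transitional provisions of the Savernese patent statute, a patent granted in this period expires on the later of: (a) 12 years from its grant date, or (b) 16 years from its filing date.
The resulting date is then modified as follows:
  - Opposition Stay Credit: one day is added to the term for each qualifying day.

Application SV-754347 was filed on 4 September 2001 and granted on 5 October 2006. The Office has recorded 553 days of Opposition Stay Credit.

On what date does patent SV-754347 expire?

(a) grant + 12 years → 5 October 2018.
(b) filing + 16 years → 4 September 2017.
Later of the two: 5 October 2018.
Opposition Stay Credit: +553 days → 10 April 2020.

April 10, 2020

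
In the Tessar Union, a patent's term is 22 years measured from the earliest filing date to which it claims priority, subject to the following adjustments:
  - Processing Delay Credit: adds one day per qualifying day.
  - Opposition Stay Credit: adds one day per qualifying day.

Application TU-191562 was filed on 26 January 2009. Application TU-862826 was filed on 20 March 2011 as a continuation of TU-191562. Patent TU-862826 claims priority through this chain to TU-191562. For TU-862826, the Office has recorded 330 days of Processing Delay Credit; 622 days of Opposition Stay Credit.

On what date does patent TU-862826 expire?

Earliest priority filing: 26 January 2009.
Base term: 26 January 2009 + 22 years → 26 January 2031.
Processing Delay Credit: +330 days → 22 December 2031.
Opposition Stay Credit: +622 days → 4 September 2033.

September 4, 2033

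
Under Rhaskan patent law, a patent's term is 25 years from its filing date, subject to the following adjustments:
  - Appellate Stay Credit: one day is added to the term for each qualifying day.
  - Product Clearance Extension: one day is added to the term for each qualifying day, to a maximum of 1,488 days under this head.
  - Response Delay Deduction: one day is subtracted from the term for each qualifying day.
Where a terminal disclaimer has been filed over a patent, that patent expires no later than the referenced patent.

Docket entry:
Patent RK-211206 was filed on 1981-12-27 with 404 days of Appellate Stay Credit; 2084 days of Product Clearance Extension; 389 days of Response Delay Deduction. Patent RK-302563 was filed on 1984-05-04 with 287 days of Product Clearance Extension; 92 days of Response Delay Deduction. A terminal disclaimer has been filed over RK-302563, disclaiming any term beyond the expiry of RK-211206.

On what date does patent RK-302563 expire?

November 15, 2009

Natural term of RK-302563:
  Base: filing + 25 years → 4 May 2009.
  Product Clearance Extension: 287 days (within the 1488-day cap) → +287 days → 15 February 2010.
  Response Delay Deduction: −92 days → 15 November 2009.
Expiry of referenced patent RK-211206:
  Base: filing + 25 years → 27 December 2006.
  Appellate Stay Credit: +404 days → 4 February 2008.
  Product Clearance Extension: 2084 days claimed exceeds the 1488-day cap, so +1488 days → 2 March 2012.
  Response Delay Deduction: −389 days → 7 February 2011.
Terminal disclaimer: RK-302563 expires on the earlier of 15 November 2009 and 7 February 2011.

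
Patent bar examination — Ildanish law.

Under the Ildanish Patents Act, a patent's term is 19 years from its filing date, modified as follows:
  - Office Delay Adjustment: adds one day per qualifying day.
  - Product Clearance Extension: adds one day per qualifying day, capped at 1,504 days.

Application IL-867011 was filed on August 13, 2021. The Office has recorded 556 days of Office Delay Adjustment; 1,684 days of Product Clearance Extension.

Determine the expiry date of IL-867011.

Base term: filing date + 19 years → 13 August 2040.
Office Delay Adjustment: +556 days → 20 February 2042.
Product Clearance Extension: 1684 days claimed exceeds the 1504-day cap, so +1504 days → 4 April 2046.

2046-04-04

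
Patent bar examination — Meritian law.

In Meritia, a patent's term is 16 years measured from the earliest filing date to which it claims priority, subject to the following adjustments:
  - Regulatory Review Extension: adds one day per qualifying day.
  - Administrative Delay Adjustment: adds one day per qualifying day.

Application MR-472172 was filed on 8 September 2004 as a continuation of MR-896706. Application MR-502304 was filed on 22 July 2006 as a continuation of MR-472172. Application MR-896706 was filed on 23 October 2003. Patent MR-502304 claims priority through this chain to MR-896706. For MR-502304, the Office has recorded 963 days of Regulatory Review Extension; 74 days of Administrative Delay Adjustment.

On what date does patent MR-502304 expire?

Earliest priority filing: 23 October 2003.
Base term: 23 October 2003 + 16 years → 23 October 2019.
Regulatory Review Extension: +963 days → 12 June 2022.
Administrative Delay Adjustment: +74 days → 25 August 2022.

2022-08-25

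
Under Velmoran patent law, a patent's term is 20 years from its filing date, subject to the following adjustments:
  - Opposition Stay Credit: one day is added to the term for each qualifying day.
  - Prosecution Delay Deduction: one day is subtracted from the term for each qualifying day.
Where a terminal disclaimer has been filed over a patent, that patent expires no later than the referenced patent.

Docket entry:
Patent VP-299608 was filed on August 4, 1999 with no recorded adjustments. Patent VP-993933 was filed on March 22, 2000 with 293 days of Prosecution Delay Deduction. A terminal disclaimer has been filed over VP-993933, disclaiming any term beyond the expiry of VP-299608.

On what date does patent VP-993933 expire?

2019-06-03

Natural term of VP-993933:
  Base: filing + 20 years → 22 March 2020.
  Prosecution Delay Deduction: −293 days → 3 June 2019.
Expiry of referenced patent VP-299608:
  Base: filing + 20 years → 4 August 2019.
Terminal disclaimer: VP-993933 expires on the earlier of 3 June 2019 and 4 August 2019.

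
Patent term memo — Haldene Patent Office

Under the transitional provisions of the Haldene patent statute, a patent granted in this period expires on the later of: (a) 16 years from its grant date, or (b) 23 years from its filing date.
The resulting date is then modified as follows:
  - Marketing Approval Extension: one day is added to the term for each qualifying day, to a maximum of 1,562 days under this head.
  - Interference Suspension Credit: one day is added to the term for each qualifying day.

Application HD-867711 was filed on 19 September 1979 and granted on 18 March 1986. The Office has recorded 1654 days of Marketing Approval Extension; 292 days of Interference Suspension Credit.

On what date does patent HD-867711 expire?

October 17, 2007

(a) grant + 16 years → 18 March 2002.
(b) filing + 23 years → 19 September 2002.
Later of the two: 19 September 2002.
Marketing Approval Extension: 1654 days claimed exceeds the 1562-day cap, so +1562 days → 29 December 2006.
Interference Suspension Credit: +292 days → 17 October 2007.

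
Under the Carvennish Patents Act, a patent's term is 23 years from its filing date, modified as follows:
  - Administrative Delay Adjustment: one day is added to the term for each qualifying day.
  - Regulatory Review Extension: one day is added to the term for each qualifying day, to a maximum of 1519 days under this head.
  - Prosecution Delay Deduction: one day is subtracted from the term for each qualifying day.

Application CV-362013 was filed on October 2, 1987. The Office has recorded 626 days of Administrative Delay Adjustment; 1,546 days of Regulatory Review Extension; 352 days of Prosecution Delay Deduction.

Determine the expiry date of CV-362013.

2015-08-30

Base term: filing date + 23 years → 2 October 2010.
Administrative Delay Adjustment: +626 days → 19 June 2012.
Regulatory Review Extension: 1546 days claimed exceeds the 1519-day cap, so +1519 days → 16 August 2016.
Prosecution Delay Deduction: −352 days → 30 August 2015.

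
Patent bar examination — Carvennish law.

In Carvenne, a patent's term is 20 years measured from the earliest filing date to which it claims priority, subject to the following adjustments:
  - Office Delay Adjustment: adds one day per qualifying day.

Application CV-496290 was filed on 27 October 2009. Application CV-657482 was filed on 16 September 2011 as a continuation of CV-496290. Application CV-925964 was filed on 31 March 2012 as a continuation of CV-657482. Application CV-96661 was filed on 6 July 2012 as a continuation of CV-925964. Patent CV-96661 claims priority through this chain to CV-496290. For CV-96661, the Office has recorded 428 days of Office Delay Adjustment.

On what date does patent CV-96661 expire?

December 29, 2030

Earliest priority filing: 27 October 2009.
Base term: 27 October 2009 + 20 years → 27 October 2029.
Office Delay Adjustment: +428 days → 29 December 2030.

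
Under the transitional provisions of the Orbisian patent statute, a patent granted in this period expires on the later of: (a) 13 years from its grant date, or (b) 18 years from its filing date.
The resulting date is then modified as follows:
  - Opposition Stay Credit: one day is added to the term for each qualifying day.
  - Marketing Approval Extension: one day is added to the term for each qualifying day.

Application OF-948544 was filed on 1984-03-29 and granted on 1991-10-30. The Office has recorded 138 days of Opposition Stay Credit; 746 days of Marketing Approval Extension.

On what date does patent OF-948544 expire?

April 2, 2007

(a) grant + 13 years → 30 October 2004.
(b) filing + 18 years → 29 March 2002.
Later of the two: 30 October 2004.
Opposition Stay Credit: +138 days → 17 March 2005.
Marketing Approval Extension: +746 days → 2 April 2007.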